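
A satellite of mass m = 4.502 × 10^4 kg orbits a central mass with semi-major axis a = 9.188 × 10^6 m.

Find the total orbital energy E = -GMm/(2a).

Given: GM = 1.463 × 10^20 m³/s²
a = 9.188 × 10^6 m
GM = 1.463 × 10^20 m³/s²
2a = 1.8376 × 10^7 m
GMm = 1.463 × 10^20 × 45020 = 6.58643 × 10^24 m³·kg/s²
E = −GMm/(2a) = -3.58425 × 10^17 J ≈ -358.4 PJ

Final answer: -358.4 PJ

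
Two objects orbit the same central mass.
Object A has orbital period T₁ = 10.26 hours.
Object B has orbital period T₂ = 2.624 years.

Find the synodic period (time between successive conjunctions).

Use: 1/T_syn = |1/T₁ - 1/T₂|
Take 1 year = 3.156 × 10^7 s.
T₁ = 10.26 hours = 36936 s
T₂ = 2.624 years = 8.28134 × 10^7 s
1/T₁ = 2.70739 × 10^-5 s⁻¹
1/T₂ = 1.20753 × 10^-8 s⁻¹
|1/T₁ − 1/T₂| = 2.70618 × 10^-5 s⁻¹
T_syn = 1 / |1/T₁ − 1/T₂| = 36952.5 s ≈ 10.26 hours

Final answer: T_syn = 10.26 hours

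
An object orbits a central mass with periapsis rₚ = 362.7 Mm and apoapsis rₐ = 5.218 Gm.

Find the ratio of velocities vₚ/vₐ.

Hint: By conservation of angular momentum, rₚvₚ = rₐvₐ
rₚ = 362.7 Mm = 3.627 × 10^8 m
rₐ = 5.218 Gm = 5.218 × 10^9 m
rₚvₚ = rₐvₐ  ⇒  vₚ/vₐ = rₐ/rₚ
vₚ/vₐ = (5.218 × 10^9) / (3.627 × 10^8) = 14.3865

Final answer: vₚ/vₐ = 14.39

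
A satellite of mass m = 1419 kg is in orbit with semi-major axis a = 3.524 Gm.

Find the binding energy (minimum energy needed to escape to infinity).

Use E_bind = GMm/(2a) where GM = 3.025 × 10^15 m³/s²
a = 3.524 Gm = 3.524 × 10^9 m
GM = 3.025 × 10^15 m³/s²
m = 1419 kg
GMm = 3.025 × 10^15 × 1419 = 4.29248 × 10^18 m³·kg/s²
2a = 7.048 × 10^9 m
E_bind = GMm/(2a) = 6.09034 × 10^8 J ≈ 609 MJ

Final answer: 609 MJ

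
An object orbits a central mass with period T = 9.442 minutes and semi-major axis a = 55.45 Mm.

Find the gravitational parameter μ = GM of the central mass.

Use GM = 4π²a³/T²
T = 9.442 minutes = 566.52 s
a = 55.45 Mm = 5.545 × 10^7 m
a³ = 1.70492 × 10^23 m³
T² = 320945 s²
GM = 4π² × (1.70492 × 10^23) / 320945 = 2.09717 × 10^19 m³/s²
GM ≈ 2.097 × 10^19 m³/s²

Final answer: GM = 2.097 × 10^19 m³/s²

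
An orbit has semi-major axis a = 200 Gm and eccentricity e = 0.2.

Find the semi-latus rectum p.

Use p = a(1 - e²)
a = 200 Gm = 2 × 10^11 m
e = 0.2,  e² = 0.04,  1 − e² = 0.96
p = a(1 − e²) = 2 × 10^11 m × 0.96 = 1.92 × 10^11 m ≈ 192 Gm

Final answer: p = 192 Gm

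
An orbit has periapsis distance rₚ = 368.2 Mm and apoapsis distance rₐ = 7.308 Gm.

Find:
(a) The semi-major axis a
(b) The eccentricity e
rₚ = 368.2 Mm = 3.682 × 10^8 m
rₐ = 7.308 Gm = 7.308 × 10^9 m
(a) a = (rₚ + rₐ)/2 = 3.8381 × 10^9 m ≈ 3.838 Gm
(b) e = (rₐ − rₚ)/(rₐ + rₚ) = (6.9398 × 10^9) / (7.6762 × 10^9) = 0.904067

Final answer:
(a) a = 3.838 Gm
(b) e = 0.9041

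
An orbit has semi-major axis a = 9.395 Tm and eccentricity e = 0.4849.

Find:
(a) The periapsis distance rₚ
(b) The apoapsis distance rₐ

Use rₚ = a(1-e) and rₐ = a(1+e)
a = 9.395 Tm = 9.395 × 10^12 m
e = 0.4849:  1 − e = 0.5151,  1 + e = 1.4849
(a) rₚ = a(1 − e) = 9.395 × 10^12 m × 0.5151 = 4.83936 × 10^12 m ≈ 4.839 Tm
(b) rₐ = a(1 + e) = 9.395 × 10^12 m × 1.4849 = 1.39506 × 10^13 m ≈ 13.95 Tm

Final answer:
(a) rₚ = 4.839 Tm
(b) rₐ = 13.95 Tm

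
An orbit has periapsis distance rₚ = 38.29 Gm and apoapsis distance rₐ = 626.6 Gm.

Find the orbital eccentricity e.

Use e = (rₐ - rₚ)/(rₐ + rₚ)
rₚ = 38.29 Gm = 3.829 × 10^10 m
rₐ = 626.6 Gm = 6.266 × 10^11 m
rₐ − rₚ = 5.8831 × 10^11 m
rₐ + rₚ = 6.6489 × 10^11 m
e = (rₐ − rₚ)/(rₐ + rₚ) = 0.884823

Final answer: e = 0.8848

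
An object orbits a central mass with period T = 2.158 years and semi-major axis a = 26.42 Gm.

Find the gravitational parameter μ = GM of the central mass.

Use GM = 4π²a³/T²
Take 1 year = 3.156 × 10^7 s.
T = 2.158 years = 6.81065 × 10^7 s
a = 26.42 Gm = 2.642 × 10^10 m
a³ = 1.84416 × 10^31 m³
T² = 4.63849 × 10^15 s²
GM = 4π² × (1.84416 × 10^31) / (4.63849 × 10^15) = 1.56957 × 10^17 m³/s²
GM ≈ 1.57 × 10^17 m³/s²

Final answer: GM = 1.57 × 10^17 m³/s²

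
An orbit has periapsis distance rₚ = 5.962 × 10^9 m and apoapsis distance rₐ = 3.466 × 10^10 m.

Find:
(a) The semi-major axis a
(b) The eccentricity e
rₚ = 5.962 × 10^9 m
rₐ = 3.466 × 10^10 m
(a) a = (rₚ + rₐ)/2 = 2.0311 × 10^10 m ≈ 2.031 × 10^10 m
(b) e = (rₐ − rₚ)/(rₐ + rₚ) = (2.8698 × 10^10) / (4.0622 × 10^10) = 0.706464

Final answer:
(a) a = 2.031 × 10^10 m
(b) e = 0.7065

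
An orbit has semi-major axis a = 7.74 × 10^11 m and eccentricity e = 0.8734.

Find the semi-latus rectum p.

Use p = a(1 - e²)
a = 7.74 × 10^11 m
e = 0.8734,  e² = 0.762828,  1 − e² = 0.237172
p = a(1 − e²) = 7.74 × 10^11 m × 0.237172 = 1.83571 × 10^11 m ≈ 1.836 × 10^11 m

Final answer: p = 1.836 × 10^11 m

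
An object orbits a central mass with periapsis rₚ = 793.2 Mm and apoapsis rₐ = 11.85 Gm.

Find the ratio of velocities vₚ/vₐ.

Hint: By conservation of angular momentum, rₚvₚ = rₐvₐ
rₚ = 793.2 Mm = 7.932 × 10^8 m
rₐ = 11.85 Gm = 1.185 × 10^10 m
rₚvₚ = rₐvₐ  ⇒  vₚ/vₐ = rₐ/rₚ
vₚ/vₐ = (1.185 × 10^10) / (7.932 × 10^8) = 14.9395

Final answer: vₚ/vₐ = 14.94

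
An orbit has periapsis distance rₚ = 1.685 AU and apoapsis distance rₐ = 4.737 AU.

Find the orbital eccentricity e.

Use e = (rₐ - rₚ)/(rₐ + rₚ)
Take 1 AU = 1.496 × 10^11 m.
rₚ = 1.685 AU = 2.52076 × 10^11 m
rₐ = 4.737 AU = 7.08655 × 10^11 m
rₐ − rₚ = 4.56579 × 10^11 m
rₐ + rₚ = 9.60731 × 10^11 m
e = (rₐ − rₚ)/(rₐ + rₚ) = 0.475241

Final answer: e = 0.4752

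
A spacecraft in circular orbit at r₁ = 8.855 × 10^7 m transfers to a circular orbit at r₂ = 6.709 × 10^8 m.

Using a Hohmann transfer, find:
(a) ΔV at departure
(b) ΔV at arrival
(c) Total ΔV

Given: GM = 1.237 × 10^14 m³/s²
r₁ = 8.855 × 10^7 m
r₂ = 6.709 × 10^8 m
GM = 1.237 × 10^14 m³/s²
Transfer ellipse: a_t = (r₁ + r₂)/2 = 3.79725 × 10^8 m
Circular speed at r₁: v₁ = √(GM/r₁) = 1181.93 m/s
Transfer speed at r₁ (periapsis): v₁ₜ = √(GM(2/r₁ − 1/a_t)) = 1571.03 m/s
(a) ΔV₁ = v₁ₜ − v₁ = 389.105 m/s ≈ 389.1 m/s
Circular speed at r₂: v₂ = √(GM/r₂) = 429.394 m/s
Transfer speed at r₂ (apoapsis): v₂ₜ = √(GM(2/r₂ − 1/a_t)) = 207.356 m/s
(b) ΔV₂ = v₂ − v₂ₜ = 222.038 m/s ≈ 222 m/s
(c) ΔV_total = ΔV₁ + ΔV₂ = 611.143 m/s ≈ 611.1 m/s

Final answer:
(a) ΔV₁ = 389.1 m/s
(b) ΔV₂ = 222 m/s
(c) ΔV_total = 611.1 m/s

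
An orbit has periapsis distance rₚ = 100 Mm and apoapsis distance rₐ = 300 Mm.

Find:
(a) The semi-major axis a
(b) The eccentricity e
rₚ = 100 Mm = 1 × 10^8 m
rₐ = 300 Mm = 3 × 10^8 m
(a) a = (rₚ + rₐ)/2 = 2 × 10^8 m ≈ 200 Mm
(b) e = (rₐ − rₚ)/(rₐ + rₚ) = (2 × 10^8) / (4 × 10^8) = 0.5

Final answer:
(a) a = 200 Mm
(b) e = 0.5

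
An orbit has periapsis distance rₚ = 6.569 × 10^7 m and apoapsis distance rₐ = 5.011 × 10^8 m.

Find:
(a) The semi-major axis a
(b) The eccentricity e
rₚ = 6.569 × 10^7 m
rₐ = 5.011 × 10^8 m
(a) a = (rₚ + rₐ)/2 = 2.83395 × 10^8 m ≈ 2.834 × 10^8 m
(b) e = (rₐ − rₚ)/(rₐ + rₚ) = (4.3541 × 10^8) / (5.6679 × 10^8) = 0.768203

Final answer:
(a) a = 2.834 × 10^8 m
(b) e = 0.7682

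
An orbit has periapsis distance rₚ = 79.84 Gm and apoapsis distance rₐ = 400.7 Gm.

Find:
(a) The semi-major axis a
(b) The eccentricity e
rₚ = 79.84 Gm = 7.984 × 10^10 m
rₐ = 400.7 Gm = 4.007 × 10^11 m
(a) a = (rₚ + rₐ)/2 = 2.4027 × 10^11 m ≈ 240.3 Gm
(b) e = (rₐ − rₚ)/(rₐ + rₚ) = (3.2086 × 10^11) / (4.8054 × 10^11) = 0.667707

Final answer:
(a) a = 240.3 Gm
(b) e = 0.6677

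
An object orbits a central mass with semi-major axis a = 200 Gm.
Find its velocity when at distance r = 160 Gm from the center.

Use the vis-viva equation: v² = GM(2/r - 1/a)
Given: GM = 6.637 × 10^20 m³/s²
a = 200 Gm = 2 × 10^11 m
r = 160 Gm = 1.6 × 10^11 m
GM = 6.637 × 10^20 m³/s²
2/r − 1/a = 1.25 × 10^-11 − 5 × 10^-12 = 7.5 × 10^-12 m⁻¹
v² = GM (2/r − 1/a) = 4.97775 × 10^9 m²/s²
v = 70553.2 m/s ≈ 70.55 km/s

Final answer: 70.55 km/s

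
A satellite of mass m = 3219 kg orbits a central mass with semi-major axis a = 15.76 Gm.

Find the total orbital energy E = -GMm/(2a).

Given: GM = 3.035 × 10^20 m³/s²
a = 15.76 Gm = 1.576 × 10^10 m
GM = 3.035 × 10^20 m³/s²
2a = 3.152 × 10^10 m
GMm = 3.035 × 10^20 × 3219 = 9.76966 × 10^23 m³·kg/s²
E = −GMm/(2a) = -3.09951 × 10^13 J ≈ -31 TJ

Final answer: -31 TJ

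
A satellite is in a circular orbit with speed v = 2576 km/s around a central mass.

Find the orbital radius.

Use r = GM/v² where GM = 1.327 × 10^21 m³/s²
v = 2576 km/s = 2.576 × 10^6 m/s
GM = 1.327 × 10^21 m³/s²
v² = 6.63578 × 10^12 m²/s²
r = GM/v² = (1.327 × 10^21) / (6.63578 × 10^12) = 1.99977 × 10^8 m ≈ 200 Mm

Final answer: 200 Mm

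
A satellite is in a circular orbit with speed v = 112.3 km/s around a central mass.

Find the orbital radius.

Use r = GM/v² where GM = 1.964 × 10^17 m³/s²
v = 112.3 km/s = 112300 m/s
GM = 1.964 × 10^17 m³/s²
v² = 1.26113 × 10^10 m²/s²
r = GM/v² = (1.964 × 10^17) / (1.26113 × 10^10) = 1.55733 × 10^7 m ≈ 15.57 Mm

Final answer: 15.57 Mm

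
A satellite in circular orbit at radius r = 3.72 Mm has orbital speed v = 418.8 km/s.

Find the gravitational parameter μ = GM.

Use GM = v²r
r = 3.72 Mm = 3.72 × 10^6 m
v = 418.8 km/s = 418800 m/s
v² = 1.75393 × 10^11 m²/s²
GM = v²r = 1.75393 × 10^11 × 3.72 × 10^6 = 6.52464 × 10^17 m³/s²
GM ≈ 6.525 × 10^17 m³/s²

Final answer: GM = 6.525 × 10^17 m³/s²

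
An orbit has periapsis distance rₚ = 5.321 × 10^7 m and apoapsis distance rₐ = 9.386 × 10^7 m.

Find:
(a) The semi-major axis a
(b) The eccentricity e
rₚ = 5.321 × 10^7 m
rₐ = 9.386 × 10^7 m
(a) a = (rₚ + rₐ)/2 = 7.3535 × 10^7 m ≈ 7.354 × 10^7 m
(b) e = (rₐ − rₚ)/(rₐ + rₚ) = (4.065 × 10^7) / (1.4707 × 10^8) = 0.276399

Final answer:
(a) a = 7.354 × 10^7 m
(b) e = 0.2764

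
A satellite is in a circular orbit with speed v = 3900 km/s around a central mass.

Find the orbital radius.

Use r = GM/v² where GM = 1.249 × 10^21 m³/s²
v = 3900 km/s = 3.9 × 10^6 m/s
GM = 1.249 × 10^21 m³/s²
v² = 1.521 × 10^13 m²/s²
r = GM/v² = (1.249 × 10^21) / (1.521 × 10^13) = 8.2117 × 10^7 m ≈ 82.12 Mm

Final answer: 82.12 Mm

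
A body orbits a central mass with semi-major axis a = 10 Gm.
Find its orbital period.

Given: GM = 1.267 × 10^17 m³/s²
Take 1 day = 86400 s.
a = 10 Gm = 1 × 10^10 m
GM = 1.267 × 10^17 m³/s²
a³ = 1 × 10^30 m³
T = 2π √(a³/GM) = 2π √((1 × 10^30) / (1.267 × 10^17)) = 2π × 2.80939 × 10^6 s
T = 1.76519 × 10^7 s ≈ 204.3 days

Final answer: 204.3 days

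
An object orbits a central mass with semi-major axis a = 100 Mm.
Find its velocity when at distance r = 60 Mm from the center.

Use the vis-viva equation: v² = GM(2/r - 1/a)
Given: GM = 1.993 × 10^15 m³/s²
a = 100 Mm = 1 × 10^8 m
r = 60 Mm = 6 × 10^7 m
GM = 1.993 × 10^15 m³/s²
2/r − 1/a = 3.33333 × 10^-8 − 1 × 10^-8 = 2.33333 × 10^-8 m⁻¹
v² = GM (2/r − 1/a) = 4.65033 × 10^7 m²/s²
v = 6819.34 m/s ≈ 6.819 km/s

Final answer: 6.819 km/s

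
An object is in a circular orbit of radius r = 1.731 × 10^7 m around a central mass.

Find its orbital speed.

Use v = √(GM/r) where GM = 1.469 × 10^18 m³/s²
r = 1.731 × 10^7 m
GM = 1.469 × 10^18 m³/s²
GM/r = (1.469 × 10^18) / (1.731 × 10^7) = 8.48642 × 10^10 m²/s²
v = √(GM/r) = 291315 m/s ≈ 291.3 km/s

Final answer: 291.3 km/s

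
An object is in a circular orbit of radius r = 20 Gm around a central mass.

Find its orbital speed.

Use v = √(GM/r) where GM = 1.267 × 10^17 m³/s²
r = 20 Gm = 2 × 10^10 m
GM = 1.267 × 10^17 m³/s²
GM/r = (1.267 × 10^17) / (2 × 10^10) = 6.335 × 10^6 m²/s²
v = √(GM/r) = 2516.94 m/s ≈ 2.517 km/s

Final answer: 2.517 km/s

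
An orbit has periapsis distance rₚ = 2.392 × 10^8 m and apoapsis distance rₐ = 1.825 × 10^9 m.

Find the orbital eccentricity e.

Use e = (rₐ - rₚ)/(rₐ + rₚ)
rₚ = 2.392 × 10^8 m
rₐ = 1.825 × 10^9 m
rₐ − rₚ = 1.5858 × 10^9 m
rₐ + rₚ = 2.0642 × 10^9 m
e = (rₐ − rₚ)/(rₐ + rₚ) = 0.76824

Final answer: e = 0.7682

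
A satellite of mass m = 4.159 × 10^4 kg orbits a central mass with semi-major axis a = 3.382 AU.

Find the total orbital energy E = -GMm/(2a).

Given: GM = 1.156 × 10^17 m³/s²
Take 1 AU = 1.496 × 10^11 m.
a = 3.382 AU = 5.05947 × 10^11 m
GM = 1.156 × 10^17 m³/s²
2a = 1.01189 × 10^12 m
GMm = 1.156 × 10^17 × 41590 = 4.8078 × 10^21 m³·kg/s²
E = −GMm/(2a) = -4.75129 × 10^9 J ≈ -4.751 GJ

Final answer: -4.751 GJ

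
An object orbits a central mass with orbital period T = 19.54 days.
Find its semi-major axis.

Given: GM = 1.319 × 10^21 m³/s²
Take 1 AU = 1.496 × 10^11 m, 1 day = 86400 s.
T = 19.54 days = 1.68826 × 10^6 s
GM = 1.319 × 10^21 m³/s²
Kepler's third law: a³ = GM T² / (4π²)
T² = 2.85021 × 10^12 s²
a³ = (1.319 × 10^21) × (2.85021 × 10^12) / (4π²) = 9.52273 × 10^31 m³
a = (a³)^(1/3) = 4.56654 × 10^10 m ≈ 0.3052 AU

Final answer: 0.3052 AU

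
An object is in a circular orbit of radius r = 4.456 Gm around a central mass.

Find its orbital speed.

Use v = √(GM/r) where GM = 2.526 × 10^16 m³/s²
r = 4.456 Gm = 4.456 × 10^9 m
GM = 2.526 × 10^16 m³/s²
GM/r = (2.526 × 10^16) / (4.456 × 10^9) = 5.66876 × 10^6 m²/s²
v = √(GM/r) = 2380.92 m/s ≈ 2.381 km/s

Final answer: 2.381 km/s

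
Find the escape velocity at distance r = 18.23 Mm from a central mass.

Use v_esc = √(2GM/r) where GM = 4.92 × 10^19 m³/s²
r = 18.23 Mm = 1.823 × 10^7 m
GM = 4.92 × 10^19 m³/s²
2GM/r = 2 × (4.92 × 10^19) / (1.823 × 10^7) = 5.3977 × 10^12 m²/s²
v_esc = √(2GM/r) = 2.32329 × 10^6 m/s ≈ 2323 km/s

Final answer: 2323 km/s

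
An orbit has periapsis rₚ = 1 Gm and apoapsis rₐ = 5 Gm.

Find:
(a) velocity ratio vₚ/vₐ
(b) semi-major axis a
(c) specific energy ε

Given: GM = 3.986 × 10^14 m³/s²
rₚ = 1 Gm = 1 × 10^9 m
rₐ = 5 Gm = 5 × 10^9 m
GM = 3.986 × 10^14 m³/s²
a = (rₚ + rₐ)/2 = 3 × 10^9 m
e = (rₐ − rₚ)/(rₐ + rₚ) = (4 × 10^9) / (6 × 10^9) = 0.666667
(a) vₚ/vₐ = rₐ/rₚ (angular momentum) = (5 × 10^9) / (1 × 10^9) = 5 ≈ 5
(b) a = 3 × 10^9 m ≈ 3 Gm
(c) 2a = 6 × 10^9 m;  ε = −GM/(2a) = -66433.3 J/kg ≈ -66.43 kJ/kg

Final answer:
(a) velocity ratio vₚ/vₐ = 5
(b) semi-major axis a = 3 Gm
(c) specific energy ε = -66.43 kJ/kg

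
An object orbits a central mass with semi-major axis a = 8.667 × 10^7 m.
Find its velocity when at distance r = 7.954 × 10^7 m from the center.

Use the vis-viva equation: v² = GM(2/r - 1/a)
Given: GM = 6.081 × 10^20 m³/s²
a = 8.667 × 10^7 m
r = 7.954 × 10^7 m
GM = 6.081 × 10^20 m³/s²
2/r − 1/a = 2.51446 × 10^-8 − 1.1538 × 10^-8 = 1.36066 × 10^-8 m⁻¹
v² = GM (2/r − 1/a) = 8.27415 × 10^12 m²/s²
v = 2.87648 × 10^6 m/s ≈ 2876 km/s

Final answer: 2876 km/s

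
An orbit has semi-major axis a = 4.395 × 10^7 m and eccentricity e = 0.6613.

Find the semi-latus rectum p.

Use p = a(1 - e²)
a = 4.395 × 10^7 m
e = 0.6613,  e² = 0.437318,  1 − e² = 0.562682
p = a(1 − e²) = 4.395 × 10^7 m × 0.562682 = 2.47299 × 10^7 m ≈ 2.473 × 10^7 m

Final answer: p = 2.473 × 10^7 m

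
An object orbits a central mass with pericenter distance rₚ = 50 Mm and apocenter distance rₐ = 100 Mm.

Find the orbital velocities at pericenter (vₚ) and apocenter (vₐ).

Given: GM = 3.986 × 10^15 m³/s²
rₚ = 50 Mm = 5 × 10^7 m
rₐ = 100 Mm = 1 × 10^8 m
GM = 3.986 × 10^15 m³/s²
a = (rₚ + rₐ)/2 = 7.5 × 10^7 m
Vis-viva: v² = GM (2/r − 1/a)
vₚ² = 3.986 × 10^15 × (4 × 10^-8 − 1.33333 × 10^-8) = 1.06293 × 10^8 m²/s²
vₚ = 10309.9 m/s ≈ 10.31 km/s
vₐ² = 3.986 × 10^15 × (2 × 10^-8 − 1.33333 × 10^-8) = 2.65733 × 10^7 m²/s²
vₐ = 5154.93 m/s ≈ 5.155 km/s

Final answer: vₚ = 10.31 km/s, vₐ = 5.155 km/s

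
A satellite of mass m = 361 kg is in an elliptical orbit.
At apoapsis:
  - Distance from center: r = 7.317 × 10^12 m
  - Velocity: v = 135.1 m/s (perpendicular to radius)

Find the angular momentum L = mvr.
r = 7.317 × 10^12 m
v = 135.1 m/s
vr = 135.1 × 7.317 × 10^12 = 9.88527 × 10^14 m²/s
L = m × vr = 361 × 9.88527 × 10^14 = 3.56858 × 10^17 kg·m²/s ≈ 3.569 × 10^17 kg·m²/s

Final answer: L = 3.569 × 10^17 kg·m²/s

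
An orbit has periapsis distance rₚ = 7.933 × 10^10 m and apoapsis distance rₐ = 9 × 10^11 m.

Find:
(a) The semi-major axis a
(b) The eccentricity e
rₚ = 7.933 × 10^10 m
rₐ = 9 × 10^11 m
(a) a = (rₚ + rₐ)/2 = 4.89665 × 10^11 m ≈ 4.897 × 10^11 m
(b) e = (rₐ − rₚ)/(rₐ + rₚ) = (8.2067 × 10^11) / (9.7933 × 10^11) = 0.837991

Final answer:
(a) a = 4.897 × 10^11 m
(b) e = 0.838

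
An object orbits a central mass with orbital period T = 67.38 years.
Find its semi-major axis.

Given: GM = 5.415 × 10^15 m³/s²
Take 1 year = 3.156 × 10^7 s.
T = 67.38 years = 2.12651 × 10^9 s
GM = 5.415 × 10^15 m³/s²
Kepler's third law: a³ = GM T² / (4π²)
T² = 4.52206 × 10^18 s²
a³ = (5.415 × 10^15) × (4.52206 × 10^18) / (4π²) = 6.20261 × 10^32 m³
a = (a³)^(1/3) = 8.52822 × 10^10 m ≈ 85.28 Gm

Final answer: 85.28 Gm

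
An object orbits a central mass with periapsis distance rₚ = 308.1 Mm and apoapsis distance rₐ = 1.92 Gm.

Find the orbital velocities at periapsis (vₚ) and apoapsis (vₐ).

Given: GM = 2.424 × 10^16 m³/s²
rₚ = 308.1 Mm = 3.081 × 10^8 m
rₐ = 1.92 Gm = 1.92 × 10^9 m
GM = 2.424 × 10^16 m³/s²
a = (rₚ + rₐ)/2 = 1.11405 × 10^9 m
Vis-viva: v² = GM (2/r − 1/a)
vₚ² = 2.424 × 10^16 × (6.4914 × 10^-9 − 8.97626 × 10^-10) = 1.35593 × 10^8 m²/s²
vₚ = 11644.4 m/s ≈ 11.64 km/s
vₐ² = 2.424 × 10^16 × (1.04167 × 10^-9 − 8.97626 × 10^-10) = 3.49155 × 10^6 m²/s²
vₐ = 1868.57 m/s ≈ 1.869 km/s

Final answer: vₚ = 11.64 km/s, vₐ = 1.869 km/s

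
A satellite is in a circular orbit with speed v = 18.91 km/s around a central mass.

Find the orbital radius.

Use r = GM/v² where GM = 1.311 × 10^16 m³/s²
v = 18.91 km/s = 18910 m/s
GM = 1.311 × 10^16 m³/s²
v² = 3.57588 × 10^8 m²/s²
r = GM/v² = (1.311 × 10^16) / (3.57588 × 10^8) = 3.66623 × 10^7 m ≈ 36.66 Mm

Final answer: 36.66 Mm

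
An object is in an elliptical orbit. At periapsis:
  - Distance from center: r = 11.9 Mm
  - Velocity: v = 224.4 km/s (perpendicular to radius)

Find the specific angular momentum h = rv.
r = 11.9 Mm = 1.19 × 10^7 m
v = 224.4 km/s = 224400 m/s
h = rv = 1.19 × 10^7 × 224400 = 2.67036 × 10^12 m²/s ≈ 2.67 × 10^12 m²/s

Final answer: h = 2.67 × 10^12 m²/s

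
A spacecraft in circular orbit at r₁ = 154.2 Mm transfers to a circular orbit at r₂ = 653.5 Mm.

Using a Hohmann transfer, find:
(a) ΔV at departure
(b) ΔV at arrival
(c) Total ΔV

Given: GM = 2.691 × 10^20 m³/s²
r₁ = 154.2 Mm = 1.542 × 10^8 m
r₂ = 653.5 Mm = 6.535 × 10^8 m
GM = 2.691 × 10^20 m³/s²
Transfer ellipse: a_t = (r₁ + r₂)/2 = 4.0385 × 10^8 m
Circular speed at r₁: v₁ = √(GM/r₁) = 1.32104 × 10^6 m/s
Transfer speed at r₁ (periapsis): v₁ₜ = √(GM(2/r₁ − 1/a_t)) = 1.68046 × 10^6 m/s
(a) ΔV₁ = v₁ₜ − v₁ = 359421 m/s ≈ 359.4 km/s
Circular speed at r₂: v₂ = √(GM/r₂) = 641703 m/s
Transfer speed at r₂ (apoapsis): v₂ₜ = √(GM(2/r₂ − 1/a_t)) = 396521 m/s
(b) ΔV₂ = v₂ − v₂ₜ = 245182 m/s ≈ 245.2 km/s
(c) ΔV_total = ΔV₁ + ΔV₂ = 604603 m/s ≈ 604.6 km/s

Final answer:
(a) ΔV₁ = 359.4 km/s
(b) ΔV₂ = 245.2 km/s
(c) ΔV_total = 604.6 km/s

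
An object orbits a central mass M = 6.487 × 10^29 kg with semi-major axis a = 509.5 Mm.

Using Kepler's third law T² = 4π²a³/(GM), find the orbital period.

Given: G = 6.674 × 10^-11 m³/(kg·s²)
M = 6.487 × 10^29 kg
GM = G × M = 6.674 × 10^-11 × 6.487 × 10^29 = 4.32942 × 10^19 m³/s²
a = 509.5 Mm = 5.095 × 10^8 m
a³ = 1.32261 × 10^26 m³
T = 2π √(a³/GM) = 2π √((1.32261 × 10^26) / (4.32942 × 10^19)) = 2π × 1747.84 s
T = 10982 s ≈ 3.051 hours

Final answer: 3.051 hours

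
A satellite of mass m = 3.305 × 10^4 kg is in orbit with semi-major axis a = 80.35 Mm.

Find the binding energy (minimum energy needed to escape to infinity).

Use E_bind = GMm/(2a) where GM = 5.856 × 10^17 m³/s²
a = 80.35 Mm = 8.035 × 10^7 m
GM = 5.856 × 10^17 m³/s²
m = 3.305 × 10^4 kg
GMm = 5.856 × 10^17 × 33050 = 1.93541 × 10^22 m³·kg/s²
2a = 1.607 × 10^8 m
E_bind = GMm/(2a) = 1.20436 × 10^14 J ≈ 120.4 TJ

Final answer: 120.4 TJ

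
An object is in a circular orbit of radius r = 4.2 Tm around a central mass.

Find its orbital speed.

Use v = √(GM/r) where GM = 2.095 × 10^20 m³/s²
r = 4.2 Tm = 4.2 × 10^12 m
GM = 2.095 × 10^20 m³/s²
GM/r = (2.095 × 10^20) / (4.2 × 10^12) = 4.9881 × 10^7 m²/s²
v = √(GM/r) = 7062.64 m/s ≈ 7.063 km/s

Final answer: 7.063 km/s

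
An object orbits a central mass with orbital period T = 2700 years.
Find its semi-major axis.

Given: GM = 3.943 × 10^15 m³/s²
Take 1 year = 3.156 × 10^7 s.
T = 2700 years = 8.5212 × 10^10 s
GM = 3.943 × 10^15 m³/s²
Kepler's third law: a³ = GM T² / (4π²)
T² = 7.26108 × 10^21 s²
a³ = (3.943 × 10^15) × (7.26108 × 10^21) / (4π²) = 7.25218 × 10^35 m³
a = (a³)^(1/3) = 8.98441 × 10^11 m ≈ 8.984 × 10^11 m

Final answer: 8.984 × 10^11 m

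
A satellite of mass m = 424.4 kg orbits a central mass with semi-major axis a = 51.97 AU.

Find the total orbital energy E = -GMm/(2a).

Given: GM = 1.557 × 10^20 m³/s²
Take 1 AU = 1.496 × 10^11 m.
a = 51.97 AU = 7.77471 × 10^12 m
GM = 1.557 × 10^20 m³/s²
2a = 1.55494 × 10^13 m
GMm = 1.557 × 10^20 × 424.4 = 6.60791 × 10^22 m³·kg/s²
E = −GMm/(2a) = -4.24962 × 10^9 J ≈ -4.25 GJ

Final answer: -4.25 GJ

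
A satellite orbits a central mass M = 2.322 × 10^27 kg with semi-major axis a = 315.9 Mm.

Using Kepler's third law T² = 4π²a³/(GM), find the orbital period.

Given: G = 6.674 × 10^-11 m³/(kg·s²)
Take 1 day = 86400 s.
M = 2.322 × 10^27 kg
GM = G × M = 6.674 × 10^-11 × 2.322 × 10^27 = 1.5497 × 10^17 m³/s²
a = 315.9 Mm = 3.159 × 10^8 m
a³ = 3.15245 × 10^25 m³
T = 2π √(a³/GM) = 2π √((3.15245 × 10^25) / (1.5497 × 10^17)) = 2π × 14262.7 s
T = 89614.9 s ≈ 1.037 days

Final answer: 1.037 days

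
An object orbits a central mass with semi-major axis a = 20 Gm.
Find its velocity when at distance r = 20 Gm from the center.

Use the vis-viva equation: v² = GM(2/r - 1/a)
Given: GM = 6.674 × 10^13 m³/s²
a = 20 Gm = 2 × 10^10 m
r = 20 Gm = 2 × 10^10 m
GM = 6.674 × 10^13 m³/s²
2/r − 1/a = 1 × 10^-10 − 5 × 10^-11 = 5 × 10^-11 m⁻¹
v² = GM (2/r − 1/a) = 3337 m²/s²
v = 57.7668 m/s ≈ 57.77 m/s

Final answer: 57.77 m/s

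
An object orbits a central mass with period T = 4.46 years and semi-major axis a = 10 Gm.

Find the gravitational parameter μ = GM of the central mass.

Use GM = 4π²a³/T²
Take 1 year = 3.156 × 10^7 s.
T = 4.46 years = 1.40758 × 10^8 s
a = 10 Gm = 1 × 10^10 m
a³ = 1 × 10^30 m³
T² = 1.98127 × 10^16 s²
GM = 4π² × (1 × 10^30) / (1.98127 × 10^16) = 1.99258 × 10^15 m³/s²
GM ≈ 1.993 × 10^15 m³/s²

Final answer: GM = 1.993 × 10^15 m³/s²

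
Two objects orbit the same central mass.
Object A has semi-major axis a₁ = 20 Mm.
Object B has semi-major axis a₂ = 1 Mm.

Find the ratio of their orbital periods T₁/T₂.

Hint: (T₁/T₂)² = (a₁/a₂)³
a₁ = 20 Mm = 2 × 10^7 m
a₂ = 1 Mm = 1 × 10^6 m
a₁/a₂ = 20
T₁/T₂ = (a₁/a₂)^(3/2) = (20)^1.5 = 89.4427

Final answer: T₁/T₂ = 89.44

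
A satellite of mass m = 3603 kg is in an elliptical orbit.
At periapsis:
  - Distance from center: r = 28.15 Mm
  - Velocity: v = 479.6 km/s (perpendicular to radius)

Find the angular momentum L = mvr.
r = 28.15 Mm = 2.815 × 10^7 m
v = 479.6 km/s = 479600 m/s
vr = 479600 × 2.815 × 10^7 = 1.35007 × 10^13 m²/s
L = m × vr = 3603 × 1.35007 × 10^13 = 4.86432 × 10^16 kg·m²/s ≈ 4.864 × 10^16 kg·m²/s

Final answer: L = 4.864 × 10^16 kg·m²/s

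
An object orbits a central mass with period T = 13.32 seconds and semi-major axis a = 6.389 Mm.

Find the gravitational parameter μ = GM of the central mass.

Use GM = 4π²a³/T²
T = 13.32 seconds
a = 6.389 Mm = 6.389 × 10^6 m
a³ = 2.60795 × 10^20 m³
T² = 177.422 s²
GM = 4π² × (2.60795 × 10^20) / 177.422 = 5.80297 × 10^19 m³/s²
GM ≈ 5.803 × 10^19 m³/s²

Final answer: GM = 5.803 × 10^19 m³/s²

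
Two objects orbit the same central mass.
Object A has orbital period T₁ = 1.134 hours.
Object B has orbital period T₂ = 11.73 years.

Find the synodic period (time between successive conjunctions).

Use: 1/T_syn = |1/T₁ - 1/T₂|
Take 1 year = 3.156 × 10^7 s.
T₁ = 1.134 hours = 4082.4 s
T₂ = 11.73 years = 3.70199 × 10^8 s
1/T₁ = 0.000244954 s⁻¹
1/T₂ = 2.70125 × 10^-9 s⁻¹
|1/T₁ − 1/T₂| = 0.000244951 s⁻¹
T_syn = 1 / |1/T₁ − 1/T₂| = 4082.45 s ≈ 1.134 hours

Final answer: T_syn = 1.134 hours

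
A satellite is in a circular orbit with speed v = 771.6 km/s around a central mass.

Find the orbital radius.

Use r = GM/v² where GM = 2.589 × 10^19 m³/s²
v = 771.6 km/s = 771600 m/s
GM = 2.589 × 10^19 m³/s²
v² = 5.95367 × 10^11 m²/s²
r = GM/v² = (2.589 × 10^19) / (5.95367 × 10^11) = 4.34858 × 10^7 m ≈ 4.349 × 10^7 m

Final answer: 4.349 × 10^7 m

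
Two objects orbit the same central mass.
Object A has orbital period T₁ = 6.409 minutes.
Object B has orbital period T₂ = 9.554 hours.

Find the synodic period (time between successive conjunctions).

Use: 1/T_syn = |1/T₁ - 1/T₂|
T₁ = 6.409 minutes = 384.54 s
T₂ = 9.554 hours = 34394.4 s
1/T₁ = 0.00260051 s⁻¹
1/T₂ = 2.90745 × 10^-5 s⁻¹
|1/T₁ − 1/T₂| = 0.00257144 s⁻¹
T_syn = 1 / |1/T₁ − 1/T₂| = 388.888 s ≈ 6.481 minutes

Final answer: T_syn = 6.481 minutes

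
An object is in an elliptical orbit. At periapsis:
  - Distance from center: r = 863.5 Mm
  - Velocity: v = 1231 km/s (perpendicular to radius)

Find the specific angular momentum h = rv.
r = 863.5 Mm = 8.635 × 10^8 m
v = 1231 km/s = 1.231 × 10^6 m/s
h = rv = 8.635 × 10^8 × 1.231 × 10^6 = 1.06297 × 10^15 m²/s ≈ 1.063 × 10^15 m²/s

Final answer: h = 1.063 × 10^15 m²/s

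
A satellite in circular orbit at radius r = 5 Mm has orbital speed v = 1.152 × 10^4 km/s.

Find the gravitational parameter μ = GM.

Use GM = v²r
r = 5 Mm = 5 × 10^6 m
v = 1.152 × 10^4 km/s = 1.152 × 10^7 m/s
v² = 1.3271 × 10^14 m²/s²
GM = v²r = 1.3271 × 10^14 × 5 × 10^6 = 6.63552 × 10^20 m³/s²
GM ≈ 6.636 × 10^20 m³/s²

Final answer: GM = 6.636 × 10^20 m³/s²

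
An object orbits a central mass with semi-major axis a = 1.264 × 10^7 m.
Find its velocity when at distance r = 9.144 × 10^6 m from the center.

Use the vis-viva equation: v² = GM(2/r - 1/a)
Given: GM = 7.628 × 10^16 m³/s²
a = 1.264 × 10^7 m
r = 9.144 × 10^6 m
GM = 7.628 × 10^16 m³/s²
2/r − 1/a = 2.18723 × 10^-7 − 7.91139 × 10^-8 = 1.39609 × 10^-7 m⁻¹
v² = GM (2/r − 1/a) = 1.06494 × 10^10 m²/s²
v = 103196 m/s ≈ 103.2 km/s

Final answer: 103.2 km/s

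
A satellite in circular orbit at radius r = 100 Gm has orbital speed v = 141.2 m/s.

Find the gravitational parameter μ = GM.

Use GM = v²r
r = 100 Gm = 1 × 10^11 m
v = 141.2 m/s
v² = 19937.4 m²/s²
GM = v²r = 19937.4 × 1 × 10^11 = 1.99374 × 10^15 m³/s²
GM ≈ 1.994 × 10^15 m³/s²

Final answer: GM = 1.994 × 10^15 m³/s²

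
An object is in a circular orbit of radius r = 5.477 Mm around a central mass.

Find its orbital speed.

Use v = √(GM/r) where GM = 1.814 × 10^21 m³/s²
r = 5.477 Mm = 5.477 × 10^6 m
GM = 1.814 × 10^21 m³/s²
GM/r = (1.814 × 10^21) / (5.477 × 10^6) = 3.31203 × 10^14 m²/s²
v = √(GM/r) = 1.8199 × 10^7 m/s ≈ 1.82 × 10^4 km/s

Final answer: 1.82 × 10^4 km/s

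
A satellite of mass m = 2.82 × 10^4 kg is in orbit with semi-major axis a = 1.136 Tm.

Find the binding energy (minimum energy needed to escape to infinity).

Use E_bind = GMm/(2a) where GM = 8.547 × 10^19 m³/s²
a = 1.136 Tm = 1.136 × 10^12 m
GM = 8.547 × 10^19 m³/s²
m = 2.82 × 10^4 kg
GMm = 8.547 × 10^19 × 28200 = 2.41025 × 10^24 m³·kg/s²
2a = 2.272 × 10^12 m
E_bind = GMm/(2a) = 1.06085 × 10^12 J ≈ 1.061 TJ

Final answer: 1.061 TJ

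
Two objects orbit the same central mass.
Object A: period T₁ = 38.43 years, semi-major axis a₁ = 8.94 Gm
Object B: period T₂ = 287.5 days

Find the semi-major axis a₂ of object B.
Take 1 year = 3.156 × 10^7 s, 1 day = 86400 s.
T₁ = 38.43 years = 1.21285 × 10^9 s
T₂ = 287.5 days = 2.484 × 10^7 s
a₁ = 8.94 Gm = 8.94 × 10^9 m
Kepler's third law: (T₂/T₁)² = (a₂/a₁)³  ⇒  a₂ = a₁ (T₂/T₁)^(2/3)
T₂/T₁ = 0.0204807
(T₂/T₁)^(2/3) = 0.0748565
a₂ = 8.94 × 10^9 m × 0.0748565 = 6.69217 × 10^8 m ≈ 669.2 Mm

Final answer: a₂ = 669.2 Mm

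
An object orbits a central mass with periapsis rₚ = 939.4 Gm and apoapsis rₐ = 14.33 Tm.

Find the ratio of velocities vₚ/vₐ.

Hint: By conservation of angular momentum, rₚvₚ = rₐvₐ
rₚ = 939.4 Gm = 9.394 × 10^11 m
rₐ = 14.33 Tm = 1.433 × 10^13 m
rₚvₚ = rₐvₐ  ⇒  vₚ/vₐ = rₐ/rₚ
vₚ/vₐ = (1.433 × 10^13) / (9.394 × 10^11) = 15.2544

Final answer: vₚ/vₐ = 15.25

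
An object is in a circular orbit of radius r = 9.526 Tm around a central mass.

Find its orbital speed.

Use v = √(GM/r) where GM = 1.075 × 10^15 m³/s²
r = 9.526 Tm = 9.526 × 10^12 m
GM = 1.075 × 10^15 m³/s²
GM/r = (1.075 × 10^15) / (9.526 × 10^12) = 112.849 m²/s²
v = √(GM/r) = 10.623 m/s ≈ 10.62 m/s

Final answer: 10.62 m/s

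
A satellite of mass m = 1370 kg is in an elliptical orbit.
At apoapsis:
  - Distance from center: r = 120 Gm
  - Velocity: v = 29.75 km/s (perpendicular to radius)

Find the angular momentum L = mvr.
r = 120 Gm = 1.2 × 10^11 m
v = 29.75 km/s = 29750 m/s
vr = 29750 × 1.2 × 10^11 = 3.57 × 10^15 m²/s
L = m × vr = 1370 × 3.57 × 10^15 = 4.8909 × 10^18 kg·m²/s ≈ 4.891 × 10^18 kg·m²/s

Final answer: L = 4.891 × 10^18 kg·m²/s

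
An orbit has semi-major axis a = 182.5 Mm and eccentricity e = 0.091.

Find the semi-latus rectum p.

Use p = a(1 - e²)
a = 182.5 Mm = 1.825 × 10^8 m
e = 0.091,  e² = 0.008281,  1 − e² = 0.991719
p = a(1 − e²) = 1.825 × 10^8 m × 0.991719 = 1.80989 × 10^8 m ≈ 181 Mm

Final answer: p = 181 Mm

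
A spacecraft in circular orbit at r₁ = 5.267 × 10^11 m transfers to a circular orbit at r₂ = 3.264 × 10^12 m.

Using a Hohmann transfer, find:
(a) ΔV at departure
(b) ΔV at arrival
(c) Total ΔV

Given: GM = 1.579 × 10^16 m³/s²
r₁ = 5.267 × 10^11 m
r₂ = 3.264 × 10^12 m
GM = 1.579 × 10^16 m³/s²
Transfer ellipse: a_t = (r₁ + r₂)/2 = 1.89535 × 10^12 m
Circular speed at r₁: v₁ = √(GM/r₁) = 173.145 m/s
Transfer speed at r₁ (periapsis): v₁ₜ = √(GM(2/r₁ − 1/a_t)) = 227.216 m/s
(a) ΔV₁ = v₁ₜ − v₁ = 54.0717 m/s ≈ 54.07 m/s
Circular speed at r₂: v₂ = √(GM/r₂) = 69.553 m/s
Transfer speed at r₂ (apoapsis): v₂ₜ = √(GM(2/r₂ − 1/a_t)) = 36.6651 m/s
(b) ΔV₂ = v₂ − v₂ₜ = 32.8879 m/s ≈ 32.89 m/s
(c) ΔV_total = ΔV₁ + ΔV₂ = 86.9596 m/s ≈ 86.96 m/s

Final answer:
(a) ΔV₁ = 54.07 m/s
(b) ΔV₂ = 32.89 m/s
(c) ΔV_total = 86.96 m/s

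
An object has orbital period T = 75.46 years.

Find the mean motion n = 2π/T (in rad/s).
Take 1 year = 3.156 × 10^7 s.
T = 75.46 years = 2.38152 × 10^9 s
n = 2π / (2.38152 × 10^9 s) = 2.63831 × 10^-9 rad/s ≈ 2.638 × 10^-9 rad/s

Final answer: n = 2.638 × 10^-9 rad/s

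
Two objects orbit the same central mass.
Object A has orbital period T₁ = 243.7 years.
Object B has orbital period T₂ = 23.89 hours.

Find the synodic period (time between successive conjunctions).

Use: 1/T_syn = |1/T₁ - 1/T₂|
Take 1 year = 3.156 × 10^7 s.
T₁ = 243.7 years = 7.69117 × 10^9 s
T₂ = 23.89 hours = 86004 s
1/T₁ = 1.30019 × 10^-10 s⁻¹
1/T₂ = 1.16274 × 10^-5 s⁻¹
|1/T₁ − 1/T₂| = 1.16272 × 10^-5 s⁻¹
T_syn = 1 / |1/T₁ − 1/T₂| = 86005 s ≈ 23.89 hours

Final answer: T_syn = 23.89 hours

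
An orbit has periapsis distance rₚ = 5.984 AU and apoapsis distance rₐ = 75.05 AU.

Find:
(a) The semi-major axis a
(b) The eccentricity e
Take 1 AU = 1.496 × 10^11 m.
rₚ = 5.984 AU = 8.95206 × 10^11 m
rₐ = 75.05 AU = 1.12275 × 10^13 m
(a) a = (rₚ + rₐ)/2 = 6.06134 × 10^12 m ≈ 40.52 AU
(b) e = (rₐ − rₚ)/(rₐ + rₚ) = (1.03323 × 10^13) / (1.21227 × 10^13) = 0.852309

Final answer:
(a) a = 40.52 AU
(b) e = 0.8523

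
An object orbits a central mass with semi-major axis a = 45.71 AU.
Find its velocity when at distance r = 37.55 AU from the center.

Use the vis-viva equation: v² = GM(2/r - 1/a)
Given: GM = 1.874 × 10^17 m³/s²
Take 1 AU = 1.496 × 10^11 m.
a = 45.71 AU = 6.83822 × 10^12 m
r = 37.55 AU = 5.61748 × 10^12 m
GM = 1.874 × 10^17 m³/s²
2/r − 1/a = 3.56032 × 10^-13 − 1.46237 × 10^-13 = 2.09795 × 10^-13 m⁻¹
v² = GM (2/r − 1/a) = 39315.5 m²/s²
v = 198.281 m/s ≈ 198.3 m/s

Final answer: 198.3 m/s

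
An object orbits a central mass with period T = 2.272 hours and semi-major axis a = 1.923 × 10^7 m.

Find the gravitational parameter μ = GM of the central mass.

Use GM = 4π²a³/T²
T = 2.272 hours = 8179.2 s
a = 1.923 × 10^7 m
a³ = 7.11112 × 10^21 m³
T² = 6.68993 × 10^7 s²
GM = 4π² × (7.11112 × 10^21) / (6.68993 × 10^7) = 4.19639 × 10^15 m³/s²
GM ≈ 4.196 × 10^15 m³/s²

Final answer: GM = 4.196 × 10^15 m³/s²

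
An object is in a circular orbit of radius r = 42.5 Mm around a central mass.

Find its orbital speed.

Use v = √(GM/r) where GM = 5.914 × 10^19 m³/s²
r = 42.5 Mm = 4.25 × 10^7 m
GM = 5.914 × 10^19 m³/s²
GM/r = (5.914 × 10^19) / (4.25 × 10^7) = 1.39153 × 10^12 m²/s²
v = √(GM/r) = 1.17963 × 10^6 m/s ≈ 1180 km/s

Final answer: 1180 km/s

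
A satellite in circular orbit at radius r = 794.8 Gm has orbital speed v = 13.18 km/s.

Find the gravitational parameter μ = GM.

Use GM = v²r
r = 794.8 Gm = 7.948 × 10^11 m
v = 13.18 km/s = 13180 m/s
v² = 1.73712 × 10^8 m²/s²
GM = v²r = 1.73712 × 10^8 × 7.948 × 10^11 = 1.38067 × 10^20 m³/s²
GM ≈ 1.381 × 10^20 m³/s²

Final answer: GM = 1.381 × 10^20 m³/s²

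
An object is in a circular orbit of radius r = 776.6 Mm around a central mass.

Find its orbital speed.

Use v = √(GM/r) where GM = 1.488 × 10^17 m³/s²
r = 776.6 Mm = 7.766 × 10^8 m
GM = 1.488 × 10^17 m³/s²
GM/r = (1.488 × 10^17) / (7.766 × 10^8) = 1.91604 × 10^8 m²/s²
v = √(GM/r) = 13842.1 m/s ≈ 13.84 km/s

Final answer: 13.84 km/s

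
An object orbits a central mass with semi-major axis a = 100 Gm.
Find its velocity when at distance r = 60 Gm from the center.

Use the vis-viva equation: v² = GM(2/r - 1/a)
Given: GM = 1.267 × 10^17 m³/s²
a = 100 Gm = 1 × 10^11 m
r = 60 Gm = 6 × 10^10 m
GM = 1.267 × 10^17 m³/s²
2/r − 1/a = 3.33333 × 10^-11 − 1 × 10^-11 = 2.33333 × 10^-11 m⁻¹
v² = GM (2/r − 1/a) = 2.95633 × 10^6 m²/s²
v = 1719.4 m/s ≈ 1.719 km/s

Final answer: 1.719 km/s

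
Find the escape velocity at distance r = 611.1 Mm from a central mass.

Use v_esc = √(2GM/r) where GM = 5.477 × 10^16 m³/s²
r = 611.1 Mm = 6.111 × 10^8 m
GM = 5.477 × 10^16 m³/s²
2GM/r = 2 × (5.477 × 10^16) / (6.111 × 10^8) = 1.79251 × 10^8 m²/s²
v_esc = √(2GM/r) = 13388.4 m/s ≈ 13.39 km/s

Final answer: 13.39 km/s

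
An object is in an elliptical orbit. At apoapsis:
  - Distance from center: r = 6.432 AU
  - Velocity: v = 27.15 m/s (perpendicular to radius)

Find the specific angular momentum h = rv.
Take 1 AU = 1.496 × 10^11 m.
r = 6.432 AU = 9.62227 × 10^11 m
v = 27.15 m/s
h = rv = 9.62227 × 10^11 × 27.15 = 2.61245 × 10^13 m²/s ≈ 2.612 × 10^13 m²/s

Final answer: h = 2.612 × 10^13 m²/s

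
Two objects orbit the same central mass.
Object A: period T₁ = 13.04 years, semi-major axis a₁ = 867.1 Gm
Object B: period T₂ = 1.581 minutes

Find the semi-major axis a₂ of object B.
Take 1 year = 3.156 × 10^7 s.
T₁ = 13.04 years = 4.11542 × 10^8 s
T₂ = 1.581 minutes = 94.86 s
a₁ = 867.1 Gm = 8.671 × 10^11 m
Kepler's third law: (T₂/T₁)² = (a₂/a₁)³  ⇒  a₂ = a₁ (T₂/T₁)^(2/3)
T₂/T₁ = 2.30499 × 10^-7
(T₂/T₁)^(2/3) = 3.75935 × 10^-5
a₂ = 8.671 × 10^11 m × 3.75935 × 10^-5 = 3.25973 × 10^7 m ≈ 32.6 Mm

Final answer: a₂ = 32.6 Mm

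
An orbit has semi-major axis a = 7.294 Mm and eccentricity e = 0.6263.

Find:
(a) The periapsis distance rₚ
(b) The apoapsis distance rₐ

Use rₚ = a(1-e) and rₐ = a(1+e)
a = 7.294 Mm = 7.294 × 10^6 m
e = 0.6263:  1 − e = 0.3737,  1 + e = 1.6263
(a) rₚ = a(1 − e) = 7.294 × 10^6 m × 0.3737 = 2.72577 × 10^6 m ≈ 2.726 Mm
(b) rₐ = a(1 + e) = 7.294 × 10^6 m × 1.6263 = 1.18622 × 10^7 m ≈ 11.86 Mm

Final answer:
(a) rₚ = 2.726 Mm
(b) rₐ = 11.86 Mm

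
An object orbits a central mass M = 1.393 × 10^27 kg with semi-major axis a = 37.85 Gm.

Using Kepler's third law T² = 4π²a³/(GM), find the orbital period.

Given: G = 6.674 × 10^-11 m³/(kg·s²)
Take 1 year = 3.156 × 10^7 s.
M = 1.393 × 10^27 kg
GM = G × M = 6.674 × 10^-11 × 1.393 × 10^27 = 9.29688 × 10^16 m³/s²
a = 37.85 Gm = 3.785 × 10^10 m
a³ = 5.42248 × 10^31 m³
T = 2π √(a³/GM) = 2π √((5.42248 × 10^31) / (9.29688 × 10^16)) = 2π × 2.41507 × 10^7 s
T = 1.51743 × 10^8 s ≈ 4.808 years

Final answer: 4.808 years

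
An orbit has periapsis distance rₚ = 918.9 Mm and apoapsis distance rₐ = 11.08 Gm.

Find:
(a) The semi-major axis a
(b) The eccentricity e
rₚ = 918.9 Mm = 9.189 × 10^8 m
rₐ = 11.08 Gm = 1.108 × 10^10 m
(a) a = (rₚ + rₐ)/2 = 5.99945 × 10^9 m ≈ 5.999 Gm
(b) e = (rₐ − rₚ)/(rₐ + rₚ) = (1.01611 × 10^10) / (1.19989 × 10^10) = 0.846836

Final answer:
(a) a = 5.999 Gm
(b) e = 0.8468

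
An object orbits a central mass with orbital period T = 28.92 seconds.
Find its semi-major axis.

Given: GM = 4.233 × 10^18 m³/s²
T = 28.92 seconds
GM = 4.233 × 10^18 m³/s²
Kepler's third law: a³ = GM T² / (4π²)
T² = 836.366 s²
a³ = (4.233 × 10^18) × 836.366 / (4π²) = 8.96778 × 10^19 m³
a = (a³)^(1/3) = 4.47605 × 10^6 m ≈ 4.476 × 10^6 m

Final answer: 4.476 × 10^6 m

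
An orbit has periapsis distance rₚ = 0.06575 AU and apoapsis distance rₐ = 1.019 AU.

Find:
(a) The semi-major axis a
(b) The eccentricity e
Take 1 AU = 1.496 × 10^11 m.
rₚ = 0.06575 AU = 9.8362 × 10^9 m
rₐ = 1.019 AU = 1.52442 × 10^11 m
(a) a = (rₚ + rₐ)/2 = 8.11393 × 10^10 m ≈ 0.5424 AU
(b) e = (rₐ − rₚ)/(rₐ + rₚ) = (1.42606 × 10^11) / (1.62279 × 10^11) = 0.878774

Final answer:
(a) a = 0.5424 AU
(b) e = 0.8788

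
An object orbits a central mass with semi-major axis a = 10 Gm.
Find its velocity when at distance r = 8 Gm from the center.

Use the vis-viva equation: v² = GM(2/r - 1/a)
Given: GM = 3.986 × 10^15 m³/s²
a = 10 Gm = 1 × 10^10 m
r = 8 Gm = 8 × 10^9 m
GM = 3.986 × 10^15 m³/s²
2/r − 1/a = 2.5 × 10^-10 − 1 × 10^-10 = 1.5 × 10^-10 m⁻¹
v² = GM (2/r − 1/a) = 597900 m²/s²
v = 773.24 m/s ≈ 773.2 m/s

Final answer: 773.2 m/s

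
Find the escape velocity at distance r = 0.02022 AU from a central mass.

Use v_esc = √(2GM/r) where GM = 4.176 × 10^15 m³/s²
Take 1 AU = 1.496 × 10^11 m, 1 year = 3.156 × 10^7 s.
r = 0.02022 AU = 3.02491 × 10^9 m
GM = 4.176 × 10^15 m³/s²
2GM/r = 2 × (4.176 × 10^15) / (3.02491 × 10^9) = 2.76107 × 10^6 m²/s²
v_esc = √(2GM/r) = 1661.65 m/s ≈ 0.3505 AU/year

Final answer: 0.3505 AU/year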